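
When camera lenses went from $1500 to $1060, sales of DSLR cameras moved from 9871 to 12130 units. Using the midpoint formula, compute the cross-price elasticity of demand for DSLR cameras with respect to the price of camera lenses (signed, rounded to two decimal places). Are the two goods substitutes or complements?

%ΔQ_{DSLR cameras} = (12130 − 9871)/avg = 2259/11000.5 = 0.205354…
%ΔP_{camera lenses} = (1060 − 1500)/avg = -440/1280 = -0.34375
E_cross = (2259/11000.5) / (-440/1280) = -0.5973…
E_cross < 0 ⇒ the goods are complements.

-0.60; complements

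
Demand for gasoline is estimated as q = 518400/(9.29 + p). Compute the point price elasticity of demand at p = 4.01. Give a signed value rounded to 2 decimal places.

-0.30

dq/dp = −518400/(9.29 + p)² = -2930.63. At p = 4.01, q = 38977.4.
Ed = (dq/dp)·(p/q) = (-2930.63) × (4.01/38977.4) = -0.3015…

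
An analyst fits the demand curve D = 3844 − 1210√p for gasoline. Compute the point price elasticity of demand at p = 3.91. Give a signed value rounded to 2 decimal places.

-0.82

dD/dp = −1210/(2√p) = -305.962. At p = 3.91, D = 1451.38.
Ed = (dD/dp)·(p/D) = (-305.962) × (3.91/1451.38) = -0.8242…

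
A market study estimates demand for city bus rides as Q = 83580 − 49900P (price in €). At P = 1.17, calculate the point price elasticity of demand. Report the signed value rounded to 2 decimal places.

dQ/dP = −49900. At P = 1.17, Q = 83580 − 49900(1.17) = 25197.
Ed = (dQ/dP)·(P/Q) = −49900 × (1.17/25197) = -2.3170…

-2.32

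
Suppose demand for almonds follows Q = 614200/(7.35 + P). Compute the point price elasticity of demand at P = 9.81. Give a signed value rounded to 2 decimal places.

dQ/dP = −614200/(7.35 + P)² = -2085.81. At P = 9.81, Q = 35792.5.
Ed = (dQ/dP)·(P/Q) = (-2085.81) × (9.81/35792.5) = -0.5716…

-0.57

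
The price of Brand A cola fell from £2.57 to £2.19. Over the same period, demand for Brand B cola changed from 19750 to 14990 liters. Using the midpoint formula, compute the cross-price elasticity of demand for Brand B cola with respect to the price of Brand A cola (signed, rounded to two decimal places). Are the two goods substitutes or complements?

%ΔQ_{Brand B cola} = (14990 − 19750)/avg = -4760/17370 = -0.274035…
%ΔP_{Brand A cola} = (2.19 − 2.57)/avg = -0.38/2.38 = -0.159663…
E_cross = (-4760/17370) / (-0.38/2.38) = 1.7163…
E_cross > 0 ⇒ the goods are substitutes.

1.72; substitutes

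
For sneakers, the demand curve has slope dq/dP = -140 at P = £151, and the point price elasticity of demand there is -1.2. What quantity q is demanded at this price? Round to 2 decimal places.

Ed = (dq/dP)·(P/q) ⇒ q = (dq/dP)·P/Ed = (-140)·151/(-1.2) = 17616.6666…

17616.67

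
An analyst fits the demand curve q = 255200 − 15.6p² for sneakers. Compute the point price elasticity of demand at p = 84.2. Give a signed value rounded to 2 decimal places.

-1.53

dq/dp = −2·15.6·p = -2627.04. At p = 84.2, q = 144601.616.
Ed = (dq/dp)·(p/q) = (-2627.04) × (84.2/144601.616) = -1.5296…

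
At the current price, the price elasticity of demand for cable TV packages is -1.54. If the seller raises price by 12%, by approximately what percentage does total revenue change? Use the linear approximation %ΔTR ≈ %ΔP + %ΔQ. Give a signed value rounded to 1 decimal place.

-6.5%

%ΔQ ≈ Ed × %ΔP = (-1.54) × (+12%) = -18.4800%
%ΔTR ≈ %ΔP + %ΔQ = (+12%) + (-18.4800%) = -6.4800%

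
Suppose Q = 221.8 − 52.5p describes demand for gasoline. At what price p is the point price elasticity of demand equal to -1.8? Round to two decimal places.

2.72

Ed = −52.5p/(221.8 − 52.5p). Set this equal to -1.8:
52.5p = 1.8·(221.8 − 52.5p) ⇒ 52.5p(1 + 1.8) = 1.8·221.8
p = 1.8·221.8 / (52.5·2.8) = 2.7159…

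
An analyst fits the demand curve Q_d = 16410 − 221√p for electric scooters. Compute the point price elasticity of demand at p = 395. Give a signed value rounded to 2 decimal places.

dQ_d/dp = −221/(2√p) = -5.55986. At p = 395, Q_d = 12017.7.
Ed = (dQ_d/dp)·(p/Q_d) = (-5.55986) × (395/12017.7) = -0.1827…

-0.18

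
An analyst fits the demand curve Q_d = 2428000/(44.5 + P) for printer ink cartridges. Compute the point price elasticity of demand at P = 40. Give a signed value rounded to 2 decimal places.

-0.47

dQ_d/dP = −2428000/(44.5 + P)² = -340.044. At P = 40, Q_d = 28733.7.
Ed = (dQ_d/dP)·(P/Q_d) = (-340.044) × (40/28733.7) = -0.4733…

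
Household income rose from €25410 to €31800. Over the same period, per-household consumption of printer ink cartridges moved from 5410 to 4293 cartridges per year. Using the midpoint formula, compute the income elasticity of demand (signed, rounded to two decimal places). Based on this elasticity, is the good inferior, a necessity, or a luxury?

%ΔQ = (4293 − 5410)/[( 5410 + 4293)/2] = -1117/4851.5 = -0.230238…
%ΔIncome = (31800 − 25410)/[( 25410 + 31800)/2] = 6390/28605 = 0.223387…
E_income = (-1117/4851.5) / (6390/28605) = -1.0306…
E_income < 0 ⇒ inferior good.

-1.03; inferior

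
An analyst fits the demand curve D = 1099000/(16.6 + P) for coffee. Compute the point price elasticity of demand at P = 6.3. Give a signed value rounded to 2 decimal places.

dD/dP = −1099000/(16.6 + P)² = -2095.69. At P = 6.3, D = 47991.3.
Ed = (dD/dP)·(P/D) = (-2095.69) × (6.3/47991.3) = -0.2751…

-0.28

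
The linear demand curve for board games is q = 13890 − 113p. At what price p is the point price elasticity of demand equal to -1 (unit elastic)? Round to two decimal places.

Ed = −113p/(13890 − 113p). Set this equal to -1:
113p = 1·(13890 − 113p) ⇒ 113p(1 + 1) = 1·13890
p = 1·13890 / (113·2) = 61.4601…

61.46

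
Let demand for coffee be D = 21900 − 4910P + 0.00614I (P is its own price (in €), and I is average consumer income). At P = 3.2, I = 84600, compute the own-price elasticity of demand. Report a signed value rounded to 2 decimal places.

At the given values, D = 21900 − 4910(3.2) + 0.00614(84600) = 6707.444.
∂D/∂P = −4910.
E = (-4910) × (3.2/6707.444) = -2.3424…

-2.34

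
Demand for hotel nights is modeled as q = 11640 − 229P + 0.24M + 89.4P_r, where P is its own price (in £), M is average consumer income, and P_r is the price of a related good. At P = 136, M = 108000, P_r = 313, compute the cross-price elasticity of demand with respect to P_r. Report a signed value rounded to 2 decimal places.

0.81

At the given values, q = 11640 − 229(136) + 0.24(108000) + 89.4(313) = 34398.2.
∂q/∂P_r = 89.4.
E = (89.4) × (313/34398.2) = 0.8134…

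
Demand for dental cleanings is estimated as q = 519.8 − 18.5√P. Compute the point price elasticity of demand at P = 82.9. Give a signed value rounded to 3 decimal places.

-0.240

dq/dP = −18.5/(2√P) = -1.01593. At P = 82.9, q = 351.359.
Ed = (dq/dP)·(P/q) = (-1.01593) × (82.9/351.359) = -0.23970…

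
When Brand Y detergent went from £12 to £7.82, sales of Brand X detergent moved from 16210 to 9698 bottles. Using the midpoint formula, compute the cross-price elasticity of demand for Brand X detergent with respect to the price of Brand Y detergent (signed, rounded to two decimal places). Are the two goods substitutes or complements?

%ΔQ_{Brand X detergent} = (9698 − 16210)/avg = -6512/12954 = -0.502701…
%ΔP_{Brand Y detergent} = (7.82 − 12)/avg = -4.18/9.91 = -0.421796…
E_cross = (-6512/12954) / (-4.18/9.91) = 1.1918…
E_cross > 0 ⇒ the goods are substitutes.

1.19; substitutes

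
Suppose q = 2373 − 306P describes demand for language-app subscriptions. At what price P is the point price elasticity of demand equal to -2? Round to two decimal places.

Ed = −306P/(2373 − 306P). Set this equal to -2:
306P = 2·(2373 − 306P) ⇒ 306P(1 + 2) = 2·2373
P = 2·2373 / (306·3) = 5.1699…

5.17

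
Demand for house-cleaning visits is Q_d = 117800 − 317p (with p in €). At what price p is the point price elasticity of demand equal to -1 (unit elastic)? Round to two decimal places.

Ed = −317p/(117800 − 317p). Set this equal to -1:
317p = 1·(117800 − 317p) ⇒ 317p(1 + 1) = 1·117800
p = 1·117800 / (317·2) = 185.8044…

185.80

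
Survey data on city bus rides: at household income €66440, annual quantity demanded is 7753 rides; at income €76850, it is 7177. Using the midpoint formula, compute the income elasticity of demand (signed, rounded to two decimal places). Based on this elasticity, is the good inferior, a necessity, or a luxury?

%ΔQ = (7177 − 7753)/[( 7753 + 7177)/2] = -576/7465 = -0.077160…
%ΔIncome = (76850 − 66440)/[( 66440 + 76850)/2] = 10410/71645 = 0.145299…
E_income = (-576/7465) / (10410/71645) = -0.5310…
E_income < 0 ⇒ inferior good.

-0.53; inferior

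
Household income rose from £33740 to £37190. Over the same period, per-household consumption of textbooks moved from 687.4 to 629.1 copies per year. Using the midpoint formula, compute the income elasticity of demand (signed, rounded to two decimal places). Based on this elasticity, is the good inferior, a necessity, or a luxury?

%ΔQ = (629.1 − 687.4)/[( 687.4 + 629.1)/2] = -58.3/658.25 = -0.088568…
%ΔIncome = (37190 − 33740)/[( 33740 + 37190)/2] = 3450/35465 = 0.097279…
E_income = (-58.3/658.25) / (3450/35465) = -0.9104…
E_income < 0 ⇒ inferior good.

-0.91; inferior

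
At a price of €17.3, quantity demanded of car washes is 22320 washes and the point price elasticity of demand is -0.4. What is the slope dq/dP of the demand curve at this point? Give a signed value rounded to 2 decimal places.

Ed = (dq/dP)·(P/q) ⇒ dq/dP = Ed·q/P = (-0.4)·22320/17.3 = -516.0693…

-516.07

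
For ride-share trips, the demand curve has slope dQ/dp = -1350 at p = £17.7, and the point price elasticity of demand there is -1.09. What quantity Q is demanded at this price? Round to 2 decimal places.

Ed = (dQ/dp)·(p/Q) ⇒ Q = (dQ/dp)·p/Ed = (-1350)·17.7/(-1.09) = 21922.0183…

21922.02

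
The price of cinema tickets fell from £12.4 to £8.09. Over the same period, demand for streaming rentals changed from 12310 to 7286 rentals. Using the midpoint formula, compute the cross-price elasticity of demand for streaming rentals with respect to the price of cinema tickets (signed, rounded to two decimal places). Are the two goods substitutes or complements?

1.22; substitutes

%ΔQ_{streaming rentals} = (7286 − 12310)/avg = -5024/9798 = -0.512757…
%ΔP_{cinema tickets} = (8.09 − 12.4)/avg = -4.31/10.245 = -0.420693…
E_cross = (-5024/9798) / (-4.31/10.245) = 1.2188…
E_cross > 0 ⇒ the goods are substitutes.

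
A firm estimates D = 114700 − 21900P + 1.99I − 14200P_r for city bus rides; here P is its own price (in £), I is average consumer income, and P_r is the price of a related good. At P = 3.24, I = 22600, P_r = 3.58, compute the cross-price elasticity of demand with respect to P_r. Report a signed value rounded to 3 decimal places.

-1.342

At the given values, D = 114700 − 21900(3.24) + 1.99(22600) − 14200(3.58) = 37882.
∂D/∂P_r = -14200.
E = (-14200) × (3.58/37882) = -1.34195…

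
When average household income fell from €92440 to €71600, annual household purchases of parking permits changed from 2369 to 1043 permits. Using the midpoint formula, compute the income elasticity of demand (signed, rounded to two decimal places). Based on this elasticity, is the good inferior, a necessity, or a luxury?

%ΔQ = (1043 − 2369)/[( 2369 + 1043)/2] = -1326/1706 = -0.777256…
%ΔIncome = (71600 − 92440)/[( 92440 + 71600)/2] = -20840/82020 = -0.254084…
E_income = (-1326/1706) / (-20840/82020) = 3.0590…
E_income > 1 ⇒ normal good, luxury.

3.06; luxury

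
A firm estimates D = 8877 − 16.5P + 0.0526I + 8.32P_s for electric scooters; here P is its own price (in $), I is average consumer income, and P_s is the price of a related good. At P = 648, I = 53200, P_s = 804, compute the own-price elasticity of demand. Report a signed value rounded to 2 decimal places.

At the given values, D = 8877 − 16.5(648) + 0.0526(53200) + 8.32(804) = 7672.6.
∂D/∂P = −16.5.
E = (-16.5) × (648/7672.6) = -1.3935…

-1.39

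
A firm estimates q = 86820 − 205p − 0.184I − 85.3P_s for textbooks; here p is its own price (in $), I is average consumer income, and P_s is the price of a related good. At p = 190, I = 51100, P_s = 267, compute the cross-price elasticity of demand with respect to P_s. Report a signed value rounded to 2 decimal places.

At the given values, q = 86820 − 205(190) − 0.184(51100) − 85.3(267) = 15692.5.
∂q/∂P_s = -85.3.
E = (-85.3) × (267/15692.5) = -1.4513…

-1.45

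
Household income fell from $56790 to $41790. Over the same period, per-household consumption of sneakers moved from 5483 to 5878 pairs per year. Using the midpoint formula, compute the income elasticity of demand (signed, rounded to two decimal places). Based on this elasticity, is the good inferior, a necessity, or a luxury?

%ΔQ = (5878 − 5483)/[( 5483 + 5878)/2] = 395/5680.5 = 0.069536…
%ΔIncome = (41790 − 56790)/[( 56790 + 41790)/2] = -15000/49290 = -0.304321…
E_income = (395/5680.5) / (-15000/49290) = -0.2284…
E_income < 0 ⇒ inferior good.

-0.23; inferior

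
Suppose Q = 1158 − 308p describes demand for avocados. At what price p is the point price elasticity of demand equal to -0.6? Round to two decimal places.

1.41

Ed = −308p/(1158 − 308p). Set this equal to -0.6:
308p = 0.6·(1158 − 308p) ⇒ 308p(1 + 0.6) = 0.6·1158
p = 0.6·1158 / (308·1.6) = 1.4099…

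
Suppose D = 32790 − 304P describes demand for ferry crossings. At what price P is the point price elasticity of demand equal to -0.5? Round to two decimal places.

35.95

Ed = −304P/(32790 − 304P). Set this equal to -0.5:
304P = 0.5·(32790 − 304P) ⇒ 304P(1 + 0.5) = 0.5·32790
P = 0.5·32790 / (304·1.5) = 35.9539…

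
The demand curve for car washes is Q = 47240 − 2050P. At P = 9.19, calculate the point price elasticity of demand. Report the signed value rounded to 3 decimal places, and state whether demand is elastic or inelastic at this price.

dQ/dP = −2050. At P = 9.19, Q = 47240 − 2050(9.19) = 28400.5.
Ed = (dQ/dP)·(P/Q) = −2050 × (9.19/28400.5) = -0.66335…
|Ed| = 0.663 < 1, so demand is inelastic.

-0.663; inelastic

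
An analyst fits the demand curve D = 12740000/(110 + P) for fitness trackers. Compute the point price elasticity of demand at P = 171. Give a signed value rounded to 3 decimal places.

dD/dP = −12740000/(110 + P)² = -161.345. At P = 171, D = 45338.1.
Ed = (dD/dP)·(P/D) = (-161.345) × (171/45338.1) = -0.60854…

-0.609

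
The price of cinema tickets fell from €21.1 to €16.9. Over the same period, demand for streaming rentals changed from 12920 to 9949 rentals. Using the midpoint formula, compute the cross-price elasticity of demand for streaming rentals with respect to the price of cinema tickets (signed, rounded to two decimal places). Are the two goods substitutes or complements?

%ΔQ_{streaming rentals} = (9949 − 12920)/avg = -2971/11434.5 = -0.259827…
%ΔP_{cinema tickets} = (16.9 − 21.1)/avg = -4.2/19 = -0.221052…
E_cross = (-2971/11434.5) / (-4.2/19) = 1.1754…
E_cross > 0 ⇒ the goods are substitutes.

1.18; substitutes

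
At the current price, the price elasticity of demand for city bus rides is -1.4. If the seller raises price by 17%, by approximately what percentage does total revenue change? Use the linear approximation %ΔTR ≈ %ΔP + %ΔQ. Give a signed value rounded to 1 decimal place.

-6.8%

%ΔQ ≈ Ed × %ΔP = (-1.4) × (+17%) = -23.8000%
%ΔTR ≈ %ΔP + %ΔQ = (+17%) + (-23.8000%) = -6.8000%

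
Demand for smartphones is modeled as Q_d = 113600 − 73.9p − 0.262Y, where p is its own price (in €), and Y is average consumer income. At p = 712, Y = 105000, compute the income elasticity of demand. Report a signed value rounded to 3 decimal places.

At the given values, Q_d = 113600 − 73.9(712) − 0.262(105000) = 33473.2.
∂Q_d/∂Y = -0.262.
E = (-0.262) × (105000/33473.2) = -0.82185…

-0.822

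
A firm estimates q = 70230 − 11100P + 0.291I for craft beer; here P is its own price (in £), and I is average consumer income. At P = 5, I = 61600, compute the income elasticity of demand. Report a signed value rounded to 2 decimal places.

0.55

At the given values, q = 70230 − 11100(5) + 0.291(61600) = 32655.6.
∂q/∂I = 0.291.
E = (0.291) × (61600/32655.6) = 0.5489…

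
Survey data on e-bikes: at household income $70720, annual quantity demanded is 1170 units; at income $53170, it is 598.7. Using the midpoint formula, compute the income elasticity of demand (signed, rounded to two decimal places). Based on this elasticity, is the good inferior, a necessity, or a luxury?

%ΔQ = (598.7 − 1170)/[( 1170 + 598.7)/2] = -571.3/884.35 = -0.646011…
%ΔIncome = (53170 − 70720)/[( 70720 + 53170)/2] = -17550/61945 = -0.283315…
E_income = (-571.3/884.35) / (-17550/61945) = 2.2801…
E_income > 1 ⇒ normal good, luxury.

2.28; luxury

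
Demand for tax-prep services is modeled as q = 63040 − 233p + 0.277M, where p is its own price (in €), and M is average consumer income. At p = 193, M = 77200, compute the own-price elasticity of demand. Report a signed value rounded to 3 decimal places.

-1.140

At the given values, q = 63040 − 233(193) + 0.277(77200) = 39455.4.
∂q/∂p = −233.
E = (-233) × (193/39455.4) = -1.13974…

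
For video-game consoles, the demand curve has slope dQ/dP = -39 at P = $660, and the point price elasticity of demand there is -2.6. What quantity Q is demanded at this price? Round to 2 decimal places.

9900.00

Ed = (dQ/dP)·(P/Q) ⇒ Q = (dQ/dP)·P/Ed = (-39)·660/(-2.6) = 9900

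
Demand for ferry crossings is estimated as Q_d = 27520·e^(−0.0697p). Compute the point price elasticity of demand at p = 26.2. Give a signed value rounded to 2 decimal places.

-1.83

dQ_d/dp = −0.0697·Q_d = -308.886. At p = 26.2, Q_d = 4431.65.
Ed = (dQ_d/dp)·(p/Q_d) = (-308.886) × (26.2/4431.65) = -1.8261…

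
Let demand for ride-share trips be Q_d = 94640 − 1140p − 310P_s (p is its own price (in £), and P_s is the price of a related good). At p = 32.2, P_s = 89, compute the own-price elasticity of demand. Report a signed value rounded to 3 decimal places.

-1.210

At the given values, Q_d = 94640 − 1140(32.2) − 310(89) = 30342.
∂Q_d/∂p = −1140.
E = (-1140) × (32.2/30342) = -1.20980…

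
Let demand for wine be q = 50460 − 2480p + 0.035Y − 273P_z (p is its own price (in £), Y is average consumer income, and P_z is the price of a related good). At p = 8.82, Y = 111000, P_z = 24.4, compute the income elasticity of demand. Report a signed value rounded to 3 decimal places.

At the given values, q = 50460 − 2480(8.82) + 0.035(111000) − 273(24.4) = 25810.2.
∂q/∂Y = 0.035.
E = (0.035) × (111000/25810.2) = 0.15052…

0.151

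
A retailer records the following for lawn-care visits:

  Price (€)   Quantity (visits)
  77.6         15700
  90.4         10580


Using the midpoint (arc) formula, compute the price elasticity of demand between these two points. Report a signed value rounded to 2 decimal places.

-2.56

%ΔQ = (10580 − 15700) / [(15700 + 10580)/2] = -5120/13140 = -0.389649…
%ΔP = (90.4 − 77.6) / [(77.6 + 90.4)/2] = 12.8/84 = 0.152380…
Arc Ed = %ΔQ / %ΔP = (-5120/13140) / (12.8/84) = -2.5570…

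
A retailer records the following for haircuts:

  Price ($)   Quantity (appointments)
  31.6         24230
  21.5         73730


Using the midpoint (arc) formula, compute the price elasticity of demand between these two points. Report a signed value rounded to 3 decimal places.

-2.657

%ΔQ = (73730 − 24230) / [(24230 + 73730)/2] = 49500/48980 = 1.010616…
%ΔP = (21.5 − 31.6) / [(31.6 + 21.5)/2] = -10.1/26.55 = -0.380414…
Arc Ed = %ΔQ / %ΔP = (49500/48980) / (-10.1/26.55) = -2.65662…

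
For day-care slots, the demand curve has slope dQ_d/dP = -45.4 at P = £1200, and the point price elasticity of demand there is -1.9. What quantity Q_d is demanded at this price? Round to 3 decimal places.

Ed = (dQ_d/dP)·(P/Q_d) ⇒ Q_d = (dQ_d/dP)·P/Ed = (-45.4)·1200/(-1.9) = 28673.68421…

28673.684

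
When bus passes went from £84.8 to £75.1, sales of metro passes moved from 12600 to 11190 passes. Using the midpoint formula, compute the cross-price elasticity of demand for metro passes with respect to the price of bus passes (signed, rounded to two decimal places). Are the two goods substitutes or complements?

%ΔQ_{metro passes} = (11190 − 12600)/avg = -1410/11895 = -0.118537…
%ΔP_{bus passes} = (75.1 − 84.8)/avg = -9.7/79.95 = -0.121325…
E_cross = (-1410/11895) / (-9.7/79.95) = 0.9770…
E_cross > 0 ⇒ the goods are substitutes.

0.98; substitutes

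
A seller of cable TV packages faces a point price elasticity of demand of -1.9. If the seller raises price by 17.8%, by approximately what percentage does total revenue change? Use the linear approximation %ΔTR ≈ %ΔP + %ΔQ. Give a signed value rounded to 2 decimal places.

-16.02%

%ΔQ ≈ Ed × %ΔP = (-1.9) × (+17.8%) = -33.8200%
%ΔTR ≈ %ΔP + %ΔQ = (+17.8%) + (-33.8200%) = -16.0200%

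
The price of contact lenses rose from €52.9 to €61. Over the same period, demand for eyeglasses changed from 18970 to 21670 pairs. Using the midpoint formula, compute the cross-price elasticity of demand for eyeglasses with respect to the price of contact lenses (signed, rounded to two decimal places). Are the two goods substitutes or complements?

0.93; substitutes

%ΔQ_{eyeglasses} = (21670 − 18970)/avg = 2700/20320 = 0.132874…
%ΔP_{contact lenses} = (61 − 52.9)/avg = 8.1/56.95 = 0.142230…
E_cross = (2700/20320) / (8.1/56.95) = 0.9342…
E_cross > 0 ⇒ the goods are substitutes.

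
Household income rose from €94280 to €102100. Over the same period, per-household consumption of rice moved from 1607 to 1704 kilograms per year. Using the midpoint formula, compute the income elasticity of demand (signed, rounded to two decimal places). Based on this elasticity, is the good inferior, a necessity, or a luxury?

%ΔQ = (1704 − 1607)/[( 1607 + 1704)/2] = 97/1655.5 = 0.058592…
%ΔIncome = (102100 − 94280)/[( 94280 + 102100)/2] = 7820/98190 = 0.079641…
E_income = (97/1655.5) / (7820/98190) = 0.7357…
0 < E_income < 1 ⇒ normal good, necessity.

0.74; necessity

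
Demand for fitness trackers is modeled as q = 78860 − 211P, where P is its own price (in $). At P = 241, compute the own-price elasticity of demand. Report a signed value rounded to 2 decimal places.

-1.82

At the given values, q = 78860 − 211(241) = 28009.
∂q/∂P = −211.
E = (-211) × (241/28009) = -1.8155…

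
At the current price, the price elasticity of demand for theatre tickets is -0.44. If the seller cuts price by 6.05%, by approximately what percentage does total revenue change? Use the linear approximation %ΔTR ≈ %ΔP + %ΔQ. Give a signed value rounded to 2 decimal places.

%ΔQ ≈ Ed × %ΔP = (-0.44) × (-6.05%) = +2.6620%
%ΔTR ≈ %ΔP + %ΔQ = (-6.05%) + (+2.6620%) = -3.3880%

-3.39%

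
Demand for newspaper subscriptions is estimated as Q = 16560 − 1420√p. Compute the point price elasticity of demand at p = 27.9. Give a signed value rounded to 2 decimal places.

dQ/dp = −1420/(2√p) = -134.418. At p = 27.9, Q = 9059.5.
Ed = (dQ/dp)·(p/Q) = (-134.418) × (27.9/9059.5) = -0.4139…

-0.41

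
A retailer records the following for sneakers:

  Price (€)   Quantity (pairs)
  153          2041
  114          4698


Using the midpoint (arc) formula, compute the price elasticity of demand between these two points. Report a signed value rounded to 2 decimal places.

-2.70

%ΔQ = (4698 − 2041) / [(2041 + 4698)/2] = 2657/3369.5 = 0.788544…
%ΔP = (114 − 153) / [(153 + 114)/2] = -39/133.5 = -0.292134…
Arc Ed = %ΔQ / %ΔP = (2657/3369.5) / (-39/133.5) = -2.6992…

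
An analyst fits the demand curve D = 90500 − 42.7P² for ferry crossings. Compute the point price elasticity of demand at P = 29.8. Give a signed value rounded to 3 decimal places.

-1.442

dD/dP = −2·42.7·P = -2544.92. At P = 29.8, D = 52580.692.
Ed = (dD/dP)·(P/D) = (-2544.92) × (29.8/52580.692) = -1.44232…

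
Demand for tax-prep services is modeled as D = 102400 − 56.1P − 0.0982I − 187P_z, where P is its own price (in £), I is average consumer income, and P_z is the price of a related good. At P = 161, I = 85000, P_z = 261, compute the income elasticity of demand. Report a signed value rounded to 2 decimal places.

-0.23

At the given values, D = 102400 − 56.1(161) − 0.0982(85000) − 187(261) = 36213.9.
∂D/∂I = -0.0982.
E = (-0.0982) × (85000/36213.9) = -0.2304…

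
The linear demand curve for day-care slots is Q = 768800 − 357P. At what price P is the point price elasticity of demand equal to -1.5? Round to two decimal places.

1292.10

Ed = −357P/(768800 − 357P). Set this equal to -1.5:
357P = 1.5·(768800 − 357P) ⇒ 357P(1 + 1.5) = 1.5·768800
P = 1.5·768800 / (357·2.5) = 1292.1008…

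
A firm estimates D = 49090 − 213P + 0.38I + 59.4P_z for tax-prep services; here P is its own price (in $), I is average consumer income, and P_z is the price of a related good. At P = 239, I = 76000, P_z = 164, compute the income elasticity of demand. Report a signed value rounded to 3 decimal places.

0.785

At the given values, D = 49090 − 213(239) + 0.38(76000) + 59.4(164) = 36804.6.
∂D/∂I = 0.38.
E = (0.38) × (76000/36804.6) = 0.78468…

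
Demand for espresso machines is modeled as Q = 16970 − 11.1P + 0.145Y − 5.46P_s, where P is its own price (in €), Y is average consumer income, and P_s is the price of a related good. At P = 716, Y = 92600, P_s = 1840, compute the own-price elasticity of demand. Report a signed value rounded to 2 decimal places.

-0.64

At the given values, Q = 16970 − 11.1(716) + 0.145(92600) − 5.46(1840) = 12403.
∂Q/∂P = −11.1.
E = (-11.1) × (716/12403) = -0.6407…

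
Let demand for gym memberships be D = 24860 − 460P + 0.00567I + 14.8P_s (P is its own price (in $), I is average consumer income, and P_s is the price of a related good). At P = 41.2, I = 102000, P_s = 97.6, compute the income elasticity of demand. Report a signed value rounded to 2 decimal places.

At the given values, D = 24860 − 460(41.2) + 0.00567(102000) + 14.8(97.6) = 7930.82.
∂D/∂I = 0.00567.
E = (0.00567) × (102000/7930.82) = 0.0729…

0.07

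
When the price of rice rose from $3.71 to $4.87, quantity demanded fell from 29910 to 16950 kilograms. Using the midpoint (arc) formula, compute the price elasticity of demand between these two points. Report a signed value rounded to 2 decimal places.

-2.05

%ΔQ = (16950 − 29910) / [(29910 + 16950)/2] = -12960/23430 = -0.553137…
%ΔP = (4.87 − 3.71) / [(3.71 + 4.87)/2] = 1.16/4.29 = 0.270396…
Arc Ed = %ΔQ / %ΔP = (-12960/23430) / (1.16/4.29) = -2.0456…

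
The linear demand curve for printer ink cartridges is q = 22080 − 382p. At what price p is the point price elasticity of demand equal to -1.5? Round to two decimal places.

34.68

Ed = −382p/(22080 − 382p). Set this equal to -1.5:
382p = 1.5·(22080 − 382p) ⇒ 382p(1 + 1.5) = 1.5·22080
p = 1.5·22080 / (382·2.5) = 34.6806…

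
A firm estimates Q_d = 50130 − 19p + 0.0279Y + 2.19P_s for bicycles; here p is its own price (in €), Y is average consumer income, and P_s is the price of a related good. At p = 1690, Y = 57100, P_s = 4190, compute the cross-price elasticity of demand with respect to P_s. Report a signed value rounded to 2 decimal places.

At the given values, Q_d = 50130 − 19(1690) + 0.0279(57100) + 2.19(4190) = 28789.19.
∂Q_d/∂P_s = 2.19.
E = (2.19) × (4190/28789.19) = 0.3187…

0.32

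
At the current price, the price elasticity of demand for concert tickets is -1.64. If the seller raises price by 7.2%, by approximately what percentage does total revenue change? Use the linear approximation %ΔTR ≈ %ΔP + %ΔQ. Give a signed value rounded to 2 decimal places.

-4.61%

%ΔQ ≈ Ed × %ΔP = (-1.64) × (+7.2%) = -11.8080%
%ΔTR ≈ %ΔP + %ΔQ = (+7.2%) + (-11.8080%) = -4.6080%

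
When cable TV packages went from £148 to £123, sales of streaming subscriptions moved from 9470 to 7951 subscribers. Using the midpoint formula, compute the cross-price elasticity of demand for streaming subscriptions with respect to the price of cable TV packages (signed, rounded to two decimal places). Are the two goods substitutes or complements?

%ΔQ_{streaming subscriptions} = (7951 − 9470)/avg = -1519/8710.5 = -0.174387…
%ΔP_{cable TV packages} = (123 − 148)/avg = -25/135.5 = -0.184501…
E_cross = (-1519/8710.5) / (-25/135.5) = 0.9451…
E_cross > 0 ⇒ the goods are substitutes.

0.95; substitutes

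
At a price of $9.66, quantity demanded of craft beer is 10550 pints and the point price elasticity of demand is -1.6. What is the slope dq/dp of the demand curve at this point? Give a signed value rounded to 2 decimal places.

Ed = (dq/dp)·(p/q) ⇒ dq/dp = Ed·q/p = (-1.6)·10550/9.66 = -1747.4120…

-1747.41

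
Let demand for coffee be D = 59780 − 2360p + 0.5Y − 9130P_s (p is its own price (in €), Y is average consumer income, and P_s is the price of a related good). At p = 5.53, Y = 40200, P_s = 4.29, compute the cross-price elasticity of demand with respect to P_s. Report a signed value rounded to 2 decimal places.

At the given values, D = 59780 − 2360(5.53) + 0.5(40200) − 9130(4.29) = 27661.5.
∂D/∂P_s = -9130.
E = (-9130) × (4.29/27661.5) = -1.4159…

-1.42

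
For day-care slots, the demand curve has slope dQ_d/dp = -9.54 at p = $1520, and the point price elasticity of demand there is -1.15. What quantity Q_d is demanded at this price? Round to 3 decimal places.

Ed = (dQ_d/dp)·(p/Q_d) ⇒ Q_d = (dQ_d/dp)·p/Ed = (-9.54)·1520/(-1.15) = 12609.39130…

12609.391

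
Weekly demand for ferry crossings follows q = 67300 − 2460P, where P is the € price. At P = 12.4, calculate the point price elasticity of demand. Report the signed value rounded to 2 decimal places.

dq/dP = −2460. At P = 12.4, q = 67300 − 2460(12.4) = 36796.
Ed = (dq/dP)·(P/q) = −2460 × (12.4/36796) = -0.8290…

-0.83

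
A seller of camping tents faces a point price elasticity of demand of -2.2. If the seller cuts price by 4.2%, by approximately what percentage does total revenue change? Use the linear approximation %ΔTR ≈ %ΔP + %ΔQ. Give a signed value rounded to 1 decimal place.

+5.0%

%ΔQ ≈ Ed × %ΔP = (-2.2) × (-4.2%) = +9.2400%
%ΔTR ≈ %ΔP + %ΔQ = (-4.2%) + (+9.2400%) = +5.0400%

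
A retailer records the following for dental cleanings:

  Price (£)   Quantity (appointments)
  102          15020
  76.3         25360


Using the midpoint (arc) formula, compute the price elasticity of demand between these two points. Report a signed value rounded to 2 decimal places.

%ΔQ = (25360 − 15020) / [(15020 + 25360)/2] = 10340/20190 = 0.512134…
%ΔP = (76.3 − 102) / [(102 + 76.3)/2] = -25.7/89.15 = -0.288278…
Arc Ed = %ΔQ / %ΔP = (10340/20190) / (-25.7/89.15) = -1.7765…

-1.78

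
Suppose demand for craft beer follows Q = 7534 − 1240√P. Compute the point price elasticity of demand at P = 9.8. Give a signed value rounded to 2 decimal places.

dQ/dP = −1240/(2√P) = -198.052. At P = 9.8, Q = 3652.19.
Ed = (dQ/dP)·(P/Q) = (-198.052) × (9.8/3652.19) = -0.5314…

-0.53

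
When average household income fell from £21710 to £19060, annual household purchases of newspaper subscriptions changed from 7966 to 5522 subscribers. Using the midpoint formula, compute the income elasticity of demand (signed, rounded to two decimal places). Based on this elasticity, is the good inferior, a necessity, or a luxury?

%ΔQ = (5522 − 7966)/[( 7966 + 5522)/2] = -2444/6744 = -0.362396…
%ΔIncome = (19060 − 21710)/[( 21710 + 19060)/2] = -2650/20385 = -0.129997…
E_income = (-2444/6744) / (-2650/20385) = 2.7877…
E_income > 1 ⇒ normal good, luxury.

2.79; luxury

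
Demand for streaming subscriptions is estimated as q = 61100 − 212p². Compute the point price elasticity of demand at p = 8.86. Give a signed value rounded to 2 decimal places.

-0.75

dq/dp = −2·212·p = -3756.64. At p = 8.86, q = 44458.0848.
Ed = (dq/dp)·(p/q) = (-3756.64) × (8.86/44458.0848) = -0.7486…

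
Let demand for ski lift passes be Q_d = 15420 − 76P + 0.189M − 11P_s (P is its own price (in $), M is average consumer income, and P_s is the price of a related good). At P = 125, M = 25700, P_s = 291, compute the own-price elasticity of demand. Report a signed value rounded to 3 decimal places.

-1.254

At the given values, Q_d = 15420 − 76(125) + 0.189(25700) − 11(291) = 7576.3.
∂Q_d/∂P = −76.
E = (-76) × (125/7576.3) = -1.25391…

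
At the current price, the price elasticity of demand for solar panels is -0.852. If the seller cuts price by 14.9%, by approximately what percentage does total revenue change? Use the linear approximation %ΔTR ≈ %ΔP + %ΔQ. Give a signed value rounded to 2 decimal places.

-2.21%

%ΔQ ≈ Ed × %ΔP = (-0.852) × (-14.9%) = +12.6948%
%ΔTR ≈ %ΔP + %ΔQ = (-14.9%) + (+12.6948%) = -2.2052%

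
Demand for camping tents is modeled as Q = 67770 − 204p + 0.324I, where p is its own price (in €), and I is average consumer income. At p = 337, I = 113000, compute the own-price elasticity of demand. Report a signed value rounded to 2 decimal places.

At the given values, Q = 67770 − 204(337) + 0.324(113000) = 35634.
∂Q/∂p = −204.
E = (-204) × (337/35634) = -1.9292…

-1.93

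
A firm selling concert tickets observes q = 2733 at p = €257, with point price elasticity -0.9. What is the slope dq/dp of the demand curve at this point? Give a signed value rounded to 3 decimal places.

Ed = (dq/dp)·(p/q) ⇒ dq/dp = Ed·q/p = (-0.9)·2733/257 = -9.57081…

-9.571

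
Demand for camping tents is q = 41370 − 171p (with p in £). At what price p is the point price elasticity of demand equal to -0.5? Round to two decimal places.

Ed = −171p/(41370 − 171p). Set this equal to -0.5:
171p = 0.5·(41370 − 171p) ⇒ 171p(1 + 0.5) = 0.5·41370
p = 0.5·41370 / (171·1.5) = 80.6432…

80.64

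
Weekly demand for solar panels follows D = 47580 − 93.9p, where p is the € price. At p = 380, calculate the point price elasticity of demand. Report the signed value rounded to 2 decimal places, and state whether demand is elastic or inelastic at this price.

dD/dp = −93.9. At p = 380, D = 47580 − 93.9(380) = 11898.
Ed = (dD/dp)·(p/D) = −93.9 × (380/11898) = -2.9989…
|Ed| = 3.00 > 1, so demand is elastic.

-3.00; elastic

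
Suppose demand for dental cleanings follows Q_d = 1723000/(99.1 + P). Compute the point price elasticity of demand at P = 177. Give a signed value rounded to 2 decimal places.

-0.64

dQ_d/dP = −1723000/(99.1 + P)² = -22.6023. At P = 177, Q_d = 6240.49.
Ed = (dQ_d/dP)·(P/Q_d) = (-22.6023) × (177/6240.49) = -0.6410…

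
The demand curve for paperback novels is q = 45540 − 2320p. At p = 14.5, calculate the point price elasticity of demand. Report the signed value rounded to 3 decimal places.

dq/dp = −2320. At p = 14.5, q = 45540 − 2320(14.5) = 11900.
Ed = (dq/dp)·(p/q) = −2320 × (14.5/11900) = -2.82689…

-2.827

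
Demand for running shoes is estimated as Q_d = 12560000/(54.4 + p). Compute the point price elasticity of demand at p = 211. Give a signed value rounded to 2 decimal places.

-0.80

dQ_d/dp = −12560000/(54.4 + p)² = -178.315. At p = 211, Q_d = 47324.8.
Ed = (dQ_d/dp)·(p/Q_d) = (-178.315) × (211/47324.8) = -0.7950…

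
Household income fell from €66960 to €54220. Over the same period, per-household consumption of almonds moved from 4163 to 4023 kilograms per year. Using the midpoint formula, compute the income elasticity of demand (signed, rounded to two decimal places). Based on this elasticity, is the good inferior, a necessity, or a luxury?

0.16; necessity

%ΔQ = (4023 − 4163)/[( 4163 + 4023)/2] = -140/4093 = -0.034204…
%ΔIncome = (54220 − 66960)/[( 66960 + 54220)/2] = -12740/60590 = -0.210265…
E_income = (-140/4093) / (-12740/60590) = 0.1626…
0 < E_income < 1 ⇒ normal good, necessity.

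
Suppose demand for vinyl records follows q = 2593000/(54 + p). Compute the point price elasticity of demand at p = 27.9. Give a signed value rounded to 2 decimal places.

-0.34

dq/dp = −2593000/(54 + p)² = -386.576. At p = 27.9, q = 31660.6.
Ed = (dq/dp)·(p/q) = (-386.576) × (27.9/31660.6) = -0.3406…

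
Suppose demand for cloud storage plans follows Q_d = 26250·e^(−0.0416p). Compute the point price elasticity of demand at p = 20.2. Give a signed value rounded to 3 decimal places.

-0.840

dQ_d/dp = −0.0416·Q_d = -471.277. At p = 20.2, Q_d = 11328.8.
Ed = (dQ_d/dp)·(p/Q_d) = (-471.277) × (20.2/11328.8) = -0.84032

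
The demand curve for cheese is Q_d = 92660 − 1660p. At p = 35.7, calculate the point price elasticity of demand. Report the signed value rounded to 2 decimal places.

dQ_d/dp = −1660. At p = 35.7, Q_d = 92660 − 1660(35.7) = 33398.
Ed = (dQ_d/dp)·(p/Q_d) = −1660 × (35.7/33398) = -1.7744…

-1.77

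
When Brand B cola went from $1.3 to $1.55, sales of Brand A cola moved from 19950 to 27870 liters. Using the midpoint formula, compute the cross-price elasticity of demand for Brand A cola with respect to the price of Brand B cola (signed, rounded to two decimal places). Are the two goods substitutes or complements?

%ΔQ_{Brand A cola} = (27870 − 19950)/avg = 7920/23910 = 0.331242…
%ΔP_{Brand B cola} = (1.55 − 1.3)/avg = 0.25/1.425 = 0.175438…
E_cross = (7920/23910) / (0.25/1.425) = 1.8880…
E_cross > 0 ⇒ the goods are substitutes.

1.89; substitutes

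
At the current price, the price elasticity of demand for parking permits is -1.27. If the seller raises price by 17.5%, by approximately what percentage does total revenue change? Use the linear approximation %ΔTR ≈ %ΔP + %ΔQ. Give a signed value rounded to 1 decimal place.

-4.7%

%ΔQ ≈ Ed × %ΔP = (-1.27) × (+17.5%) = -22.2250%
%ΔTR ≈ %ΔP + %ΔQ = (+17.5%) + (-22.2250%) = -4.7250%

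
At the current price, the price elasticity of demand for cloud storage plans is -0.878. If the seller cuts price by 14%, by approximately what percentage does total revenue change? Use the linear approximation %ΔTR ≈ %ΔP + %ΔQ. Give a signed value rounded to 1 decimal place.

-1.7%

%ΔQ ≈ Ed × %ΔP = (-0.878) × (-14%) = +12.2920%
%ΔTR ≈ %ΔP + %ΔQ = (-14%) + (+12.2920%) = -1.7080%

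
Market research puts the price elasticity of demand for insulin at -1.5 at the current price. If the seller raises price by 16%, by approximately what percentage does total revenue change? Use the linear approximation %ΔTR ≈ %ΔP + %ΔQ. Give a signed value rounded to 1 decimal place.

-8.0%

%ΔQ ≈ Ed × %ΔP = (-1.5) × (+16%) = -24.0000%
%ΔTR ≈ %ΔP + %ΔQ = (+16%) + (-24.0000%) = -8.0000%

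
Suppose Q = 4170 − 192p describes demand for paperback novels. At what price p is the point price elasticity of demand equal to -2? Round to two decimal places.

Ed = −192p/(4170 − 192p). Set this equal to -2:
192p = 2·(4170 − 192p) ⇒ 192p(1 + 2) = 2·4170
p = 2·4170 / (192·3) = 14.4791…

14.48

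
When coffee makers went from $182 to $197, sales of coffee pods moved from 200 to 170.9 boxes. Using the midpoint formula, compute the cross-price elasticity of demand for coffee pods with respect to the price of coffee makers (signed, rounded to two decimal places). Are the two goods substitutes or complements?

-1.98; complements

%ΔQ_{coffee pods} = (170.9 − 200)/avg = -29.1/185.45 = -0.156915…
%ΔP_{coffee makers} = (197 − 182)/avg = 15/189.5 = 0.079155…
E_cross = (-29.1/185.45) / (15/189.5) = -1.9823…
E_cross < 0 ⇒ the goods are complements.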